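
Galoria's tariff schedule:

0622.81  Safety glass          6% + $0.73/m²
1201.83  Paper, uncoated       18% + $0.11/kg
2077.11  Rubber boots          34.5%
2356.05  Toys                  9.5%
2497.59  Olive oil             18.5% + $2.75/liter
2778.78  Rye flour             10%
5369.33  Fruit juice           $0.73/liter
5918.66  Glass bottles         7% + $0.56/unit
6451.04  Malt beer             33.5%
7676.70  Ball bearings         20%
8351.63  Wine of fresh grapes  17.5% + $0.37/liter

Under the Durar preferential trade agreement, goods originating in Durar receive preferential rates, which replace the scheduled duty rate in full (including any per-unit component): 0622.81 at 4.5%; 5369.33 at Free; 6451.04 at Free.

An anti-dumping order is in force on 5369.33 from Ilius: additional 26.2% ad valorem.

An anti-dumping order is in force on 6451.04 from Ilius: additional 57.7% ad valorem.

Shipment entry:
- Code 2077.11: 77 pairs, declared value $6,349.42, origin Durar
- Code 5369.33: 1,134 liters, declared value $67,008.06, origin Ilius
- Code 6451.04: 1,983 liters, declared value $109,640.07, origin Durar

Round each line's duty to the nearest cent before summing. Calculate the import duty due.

$20,574.48

Line 1 (2077.11, Durar, 77 pairs, $6,349.42):
Base rate for 2077.11 is 34.5%.
Origin Durar is the FTA partner but 2077.11 is not on the preference list; base rate stands.
Duty = $6,349.42 × 34.5% = $2,190.55.
Line 2 (5369.33, Ilius, 1,134 liters, $67,008.06):
Base rate for 5369.33 is $0.73/liter.
5369.33 has an FTA preferential rate, but origin Ilius is not Durar; base rate stands.
Additional duty on 5369.33 from Ilius: +26.2% ad valorem. Applied ad valorem rate = 26.2%.
Duty = $67,008.06 × 26.2% + 1,134 × $0.73 = $18,383.93.
Line 3 (6451.04, Durar, 1,983 liters, $109,640.07):
Base rate for 6451.04 is 33.5%.
Origin Durar qualifies under the Galoria–Durar agreement and 6451.04 is covered: preferential rate Free applies instead.
The additional-duty order on 6451.04 targets Ilius, not Durar; it does not apply.
Duty = $109,640.07 × 0% = $0.00.
Total = $2,190.55 + $18,383.93 + $0.00 = $20,574.48.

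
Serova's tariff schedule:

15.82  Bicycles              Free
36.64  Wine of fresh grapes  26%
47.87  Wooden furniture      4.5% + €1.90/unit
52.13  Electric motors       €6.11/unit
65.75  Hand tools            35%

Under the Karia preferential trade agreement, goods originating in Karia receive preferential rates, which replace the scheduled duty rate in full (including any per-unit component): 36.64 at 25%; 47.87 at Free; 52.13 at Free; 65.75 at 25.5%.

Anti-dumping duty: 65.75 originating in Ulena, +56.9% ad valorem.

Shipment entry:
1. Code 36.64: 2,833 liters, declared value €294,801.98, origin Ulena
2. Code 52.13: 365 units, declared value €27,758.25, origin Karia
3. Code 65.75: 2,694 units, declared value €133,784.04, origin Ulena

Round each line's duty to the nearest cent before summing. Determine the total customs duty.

Line 1 (36.64, Ulena, 2,833 liters, €294,801.98):
Base rate for 36.64 is 26%.
36.64 has an FTA preferential rate, but origin Ulena is not Karia; base rate stands.
Duty = €294,801.98 × 26% = €76,648.51.
Line 2 (52.13, Karia, 365 units, €27,758.25):
Base rate for 52.13 is €6.11/unit.
Origin Karia qualifies under the Serova–Karia agreement and 52.13 is covered: preferential rate Free applies instead.
Duty = €27,758.25 × 0% = €0.00.
Line 3 (65.75, Ulena, 2,694 units, €133,784.04):
Base rate for 65.75 is 35%.
65.75 has an FTA preferential rate, but origin Ulena is not Karia; base rate stands.
Additional duty on 65.75 from Ulena: +56.9%. Applied ad valorem rate: 35% + 56.9% = 91.9%.
Duty = €133,784.04 × 91.9% = €122,947.53.
Total = €76,648.51 + €0.00 + €122,947.53 = €199,596.04.

€199,596.04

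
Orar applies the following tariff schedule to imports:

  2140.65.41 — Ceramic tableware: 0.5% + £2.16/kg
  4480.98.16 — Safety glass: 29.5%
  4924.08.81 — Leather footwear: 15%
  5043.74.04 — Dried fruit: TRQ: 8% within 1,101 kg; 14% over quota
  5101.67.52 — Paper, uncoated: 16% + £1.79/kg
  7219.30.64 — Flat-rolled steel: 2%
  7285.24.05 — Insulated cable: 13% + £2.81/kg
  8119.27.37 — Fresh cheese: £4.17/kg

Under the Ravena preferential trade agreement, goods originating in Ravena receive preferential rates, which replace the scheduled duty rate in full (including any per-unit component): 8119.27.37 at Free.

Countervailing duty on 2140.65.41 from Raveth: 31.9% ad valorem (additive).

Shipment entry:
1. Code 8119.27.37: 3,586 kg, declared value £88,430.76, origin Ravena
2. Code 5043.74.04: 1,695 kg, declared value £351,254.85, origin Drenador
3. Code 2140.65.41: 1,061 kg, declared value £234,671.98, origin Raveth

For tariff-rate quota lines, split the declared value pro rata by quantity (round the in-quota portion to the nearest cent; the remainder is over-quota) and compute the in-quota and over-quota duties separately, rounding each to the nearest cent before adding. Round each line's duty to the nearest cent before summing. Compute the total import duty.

£113,811.55

Line 1 (8119.27.37, Ravena, 3,586 kg, £88,430.76):
Base rate for 8119.27.37 is £4.17/kg.
Origin Ravena qualifies under the Orar–Ravena agreement and 8119.27.37 is covered: preferential rate Free applies instead.
Duty = £88,430.76 × 0% = £0.00.
Line 2 (5043.74.04, Drenador, 1,695 kg, £351,254.85):
Code 5043.74.04 is under a tariff-rate quota (threshold 1,101 kg). In-quota: 1,101 kg at 8%; over-quota: 594 kg at 14%.
Pro-rata value split: in-quota = £351,254.85 × 1,101/1,695 = £228,160.23; over-quota = £351,254.85 − £228,160.23 = £123,094.62.
In-quota duty = £228,160.23 × 8% = £18,252.82. Over-quota duty = £123,094.62 × 14% = £17,233.25.
Line duty = £18,252.82 + £17,233.25 = £35,486.07.
Line 3 (2140.65.41, Raveth, 1,061 kg, £234,671.98):
Base rate for 2140.65.41 is 0.5% + £2.16/kg.
Additional duty on 2140.65.41 from Raveth: +31.9%. Applied ad valorem rate: 0.5% + 31.9% = 32.4%.
Duty = £234,671.98 × 32.4% + 1,061 × £2.16 = £78,325.48.
Total = £0.00 + £35,486.07 + £78,325.48 = £113,811.55.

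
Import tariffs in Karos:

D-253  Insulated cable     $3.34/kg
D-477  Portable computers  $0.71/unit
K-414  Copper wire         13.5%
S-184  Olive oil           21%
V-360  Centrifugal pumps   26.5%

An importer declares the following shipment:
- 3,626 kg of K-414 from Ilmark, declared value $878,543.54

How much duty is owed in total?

Line 1 (K-414, Ilmark, 3,626 kg, $878,543.54):
Base rate for K-414 is 13.5%.
Duty = $878,543.54 × 13.5% = $118,603.38.

$118,603.38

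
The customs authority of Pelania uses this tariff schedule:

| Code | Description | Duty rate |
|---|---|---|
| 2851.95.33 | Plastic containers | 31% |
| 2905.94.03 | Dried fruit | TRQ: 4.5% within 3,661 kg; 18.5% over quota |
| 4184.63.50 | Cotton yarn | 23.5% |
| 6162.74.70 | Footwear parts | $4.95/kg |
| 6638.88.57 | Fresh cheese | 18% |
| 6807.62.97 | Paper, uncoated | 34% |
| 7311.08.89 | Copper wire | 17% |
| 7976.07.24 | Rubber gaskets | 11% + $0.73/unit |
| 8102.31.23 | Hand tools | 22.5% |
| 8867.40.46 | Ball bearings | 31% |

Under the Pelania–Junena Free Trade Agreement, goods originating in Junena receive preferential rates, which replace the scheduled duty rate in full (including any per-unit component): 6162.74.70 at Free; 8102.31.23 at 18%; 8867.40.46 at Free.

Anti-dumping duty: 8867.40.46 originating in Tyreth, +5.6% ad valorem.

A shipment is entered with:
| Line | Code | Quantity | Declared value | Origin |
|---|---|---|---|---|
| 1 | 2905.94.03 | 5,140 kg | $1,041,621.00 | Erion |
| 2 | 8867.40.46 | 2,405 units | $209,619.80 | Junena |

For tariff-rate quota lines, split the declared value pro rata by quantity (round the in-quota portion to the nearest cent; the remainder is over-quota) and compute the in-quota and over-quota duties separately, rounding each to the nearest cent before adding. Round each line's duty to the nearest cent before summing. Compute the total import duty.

Line 1 (2905.94.03, Erion, 5,140 kg, $1,041,621.00):
Code 2905.94.03 is under a tariff-rate quota (threshold 3,661 kg). In-quota: 3,661 kg at 4.5%; over-quota: 1,479 kg at 18.5%.
Pro-rata value split: in-quota = $1,041,621.00 × 3,661/5,140 = $741,901.65; over-quota = $1,041,621.00 − $741,901.65 = $299,719.35.
In-quota duty = $741,901.65 × 4.5% = $33,385.57. Over-quota duty = $299,719.35 × 18.5% = $55,448.08.
Line duty = $33,385.57 + $55,448.08 = $88,833.65.
Line 2 (8867.40.46, Junena, 2,405 units, $209,619.80):
Base rate for 8867.40.46 is 31%.
Origin Junena qualifies under the Pelania–Junena agreement and 8867.40.46 is covered: preferential rate Free applies instead.
The additional-duty order on 8867.40.46 targets Tyreth, not Junena; it does not apply.
Duty = $209,619.80 × 0% = $0.00.
Total = $88,833.65 + $0.00 = $88,833.65.

$88,833.65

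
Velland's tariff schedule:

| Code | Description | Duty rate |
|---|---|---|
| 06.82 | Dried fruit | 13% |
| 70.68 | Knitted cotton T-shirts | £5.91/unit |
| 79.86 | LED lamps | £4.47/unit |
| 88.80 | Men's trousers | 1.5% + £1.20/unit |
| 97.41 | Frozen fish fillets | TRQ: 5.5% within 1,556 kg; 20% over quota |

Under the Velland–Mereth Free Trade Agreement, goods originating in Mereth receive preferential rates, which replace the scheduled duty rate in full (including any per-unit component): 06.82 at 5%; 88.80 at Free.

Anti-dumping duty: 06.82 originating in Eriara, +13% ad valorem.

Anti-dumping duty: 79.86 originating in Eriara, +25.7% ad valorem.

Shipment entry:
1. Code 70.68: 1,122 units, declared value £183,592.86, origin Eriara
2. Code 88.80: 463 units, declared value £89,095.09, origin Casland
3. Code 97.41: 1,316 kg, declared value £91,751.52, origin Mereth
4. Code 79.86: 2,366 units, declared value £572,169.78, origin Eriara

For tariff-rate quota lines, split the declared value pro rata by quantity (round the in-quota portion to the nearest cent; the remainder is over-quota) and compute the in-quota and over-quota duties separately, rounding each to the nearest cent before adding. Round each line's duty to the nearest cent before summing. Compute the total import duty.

Line 1 (70.68, Eriara, 1,122 units, £183,592.86):
Base rate for 70.68 is £5.91/unit.
Duty = 1,122 × £5.91 = £6,631.02.
Line 2 (88.80, Casland, 463 units, £89,095.09):
Base rate for 88.80 is 1.5% + £1.20/unit.
88.80 has an FTA preferential rate, but origin Casland is not Mereth; base rate stands.
Duty = £89,095.09 × 1.5% + 463 × £1.20 = £1,892.03.
Line 3 (97.41, Mereth, 1,316 kg, £91,751.52):
Code 97.41 is under a tariff-rate quota (threshold 1,556 kg). Quantity 1,316 kg is within the quota, so the in-quota rate 5.5% applies to the full value.
Duty = £91,751.52 × 5.5% = £5,046.33.
Line 4 (79.86, Eriara, 2,366 units, £572,169.78):
Base rate for 79.86 is £4.47/unit.
Additional duty on 79.86 from Eriara: +25.7% ad valorem. Applied ad valorem rate = 25.7%.
Duty = £572,169.78 × 25.7% + 2,366 × £4.47 = £157,623.65.
Total = £6,631.02 + £1,892.03 + £5,046.33 + £157,623.65 = £171,193.03.

£171,193.03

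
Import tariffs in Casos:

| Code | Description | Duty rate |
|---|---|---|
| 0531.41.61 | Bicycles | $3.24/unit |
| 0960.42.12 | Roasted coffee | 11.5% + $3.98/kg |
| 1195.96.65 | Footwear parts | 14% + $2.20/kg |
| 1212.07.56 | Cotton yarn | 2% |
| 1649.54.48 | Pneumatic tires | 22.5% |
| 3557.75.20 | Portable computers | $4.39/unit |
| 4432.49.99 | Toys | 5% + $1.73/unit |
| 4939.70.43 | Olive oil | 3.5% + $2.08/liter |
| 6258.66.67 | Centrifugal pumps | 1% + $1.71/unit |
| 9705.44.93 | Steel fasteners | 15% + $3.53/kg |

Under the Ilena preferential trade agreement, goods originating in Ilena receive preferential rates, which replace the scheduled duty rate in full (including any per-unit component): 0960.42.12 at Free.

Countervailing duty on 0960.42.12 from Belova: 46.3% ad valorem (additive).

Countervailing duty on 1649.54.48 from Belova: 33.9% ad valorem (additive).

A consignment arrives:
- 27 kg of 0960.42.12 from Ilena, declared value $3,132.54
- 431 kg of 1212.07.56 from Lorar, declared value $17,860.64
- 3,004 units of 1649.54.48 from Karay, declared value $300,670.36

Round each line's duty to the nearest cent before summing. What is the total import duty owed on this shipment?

Line 1 (0960.42.12, Ilena, 27 kg, $3,132.54):
Base rate for 0960.42.12 is 11.5% + $3.98/kg.
Origin Ilena qualifies under the Casos–Ilena agreement and 0960.42.12 is covered: preferential rate Free applies instead.
The additional-duty order on 0960.42.12 targets Belova, not Ilena; it does not apply.
Duty = $3,132.54 × 0% = $0.00.
Line 2 (1212.07.56, Lorar, 431 kg, $17,860.64):
Base rate for 1212.07.56 is 2%.
Duty = $17,860.64 × 2% = $357.21.
Line 3 (1649.54.48, Karay, 3,004 units, $300,670.36):
Base rate for 1649.54.48 is 22.5%.
The additional-duty order on 1649.54.48 targets Belova, not Karay; it does not apply.
Duty = $300,670.36 × 22.5% = $67,650.83.
Total = $0.00 + $357.21 + $67,650.83 = $68,008.04.

$68,008.04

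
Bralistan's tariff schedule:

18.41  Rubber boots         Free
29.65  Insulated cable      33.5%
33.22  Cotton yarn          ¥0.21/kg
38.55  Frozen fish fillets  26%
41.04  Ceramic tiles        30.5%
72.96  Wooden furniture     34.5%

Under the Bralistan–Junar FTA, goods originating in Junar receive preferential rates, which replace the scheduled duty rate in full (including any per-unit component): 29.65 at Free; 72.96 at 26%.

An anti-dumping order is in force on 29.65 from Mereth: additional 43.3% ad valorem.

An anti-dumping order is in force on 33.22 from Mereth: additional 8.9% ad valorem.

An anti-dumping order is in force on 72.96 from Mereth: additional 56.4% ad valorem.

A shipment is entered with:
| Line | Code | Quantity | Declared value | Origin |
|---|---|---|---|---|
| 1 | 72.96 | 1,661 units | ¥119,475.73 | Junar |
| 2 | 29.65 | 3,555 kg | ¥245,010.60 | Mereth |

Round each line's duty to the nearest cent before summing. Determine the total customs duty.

¥219,231.83

Line 1 (72.96, Junar, 1,661 units, ¥119,475.73):
Base rate for 72.96 is 34.5%.
Origin Junar qualifies under the Bralistan–Junar agreement and 72.96 is covered: preferential rate 26% applies instead.
The additional-duty order on 72.96 targets Mereth, not Junar; it does not apply.
Duty = ¥119,475.73 × 26% = ¥31,063.69.
Line 2 (29.65, Mereth, 3,555 kg, ¥245,010.60):
Base rate for 29.65 is 33.5%.
29.65 has an FTA preferential rate, but origin Mereth is not Junar; base rate stands.
Additional duty on 29.65 from Mereth: +43.3%. Applied ad valorem rate: 33.5% + 43.3% = 76.8%.
Duty = ¥245,010.60 × 76.8% = ¥188,168.14.
Total = ¥31,063.69 + ¥188,168.14 = ¥219,231.83.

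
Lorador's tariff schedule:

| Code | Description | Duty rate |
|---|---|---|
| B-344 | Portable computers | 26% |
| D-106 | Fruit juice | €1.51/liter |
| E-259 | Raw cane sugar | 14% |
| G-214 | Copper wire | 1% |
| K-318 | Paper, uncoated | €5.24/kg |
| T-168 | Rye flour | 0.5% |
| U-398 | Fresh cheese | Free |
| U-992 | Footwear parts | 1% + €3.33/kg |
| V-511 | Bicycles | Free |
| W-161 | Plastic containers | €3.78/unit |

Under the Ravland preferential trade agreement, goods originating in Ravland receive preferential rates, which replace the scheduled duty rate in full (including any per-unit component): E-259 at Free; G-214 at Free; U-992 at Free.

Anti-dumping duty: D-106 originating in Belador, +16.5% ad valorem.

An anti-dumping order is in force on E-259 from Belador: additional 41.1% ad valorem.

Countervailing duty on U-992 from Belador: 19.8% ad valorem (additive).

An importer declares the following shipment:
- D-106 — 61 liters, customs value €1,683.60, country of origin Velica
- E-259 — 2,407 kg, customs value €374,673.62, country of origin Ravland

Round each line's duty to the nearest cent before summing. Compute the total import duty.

Line 1 (D-106, Velica, 61 liters, €1,683.60):
Base rate for D-106 is €1.51/liter.
The additional-duty order on D-106 targets Belador, not Velica; it does not apply.
Duty = 61 × €1.51 = €92.11.
Line 2 (E-259, Ravland, 2,407 kg, €374,673.62):
Base rate for E-259 is 14%.
Origin Ravland qualifies under the Lorador–Ravland agreement and E-259 is covered: preferential rate Free applies instead.
The additional-duty order on E-259 targets Belador, not Ravland; it does not apply.
Duty = €374,673.62 × 0% = €0.00.
Total = €92.11 + €0.00 = €92.11.

€92.11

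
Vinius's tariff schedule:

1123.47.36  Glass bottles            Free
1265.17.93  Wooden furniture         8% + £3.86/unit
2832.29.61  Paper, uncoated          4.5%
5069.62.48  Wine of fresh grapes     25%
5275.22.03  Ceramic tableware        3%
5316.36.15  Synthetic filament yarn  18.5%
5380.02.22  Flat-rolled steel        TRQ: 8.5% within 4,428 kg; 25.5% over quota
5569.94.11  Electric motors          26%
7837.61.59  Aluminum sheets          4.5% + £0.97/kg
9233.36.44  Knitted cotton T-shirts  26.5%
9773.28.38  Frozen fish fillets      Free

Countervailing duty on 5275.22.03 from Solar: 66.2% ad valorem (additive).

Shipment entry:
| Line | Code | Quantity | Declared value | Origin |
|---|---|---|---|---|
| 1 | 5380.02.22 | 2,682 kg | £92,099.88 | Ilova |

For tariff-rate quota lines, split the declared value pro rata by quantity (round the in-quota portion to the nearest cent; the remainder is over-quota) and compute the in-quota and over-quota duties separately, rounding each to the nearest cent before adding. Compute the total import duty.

£7,828.49

Line 1 (5380.02.22, Ilova, 2,682 kg, £92,099.88):
Code 5380.02.22 is under a tariff-rate quota (threshold 4,428 kg). Quantity 2,682 kg is within the quota, so the in-quota rate 8.5% applies to the full value.
Duty = £92,099.88 × 8.5% = £7,828.49.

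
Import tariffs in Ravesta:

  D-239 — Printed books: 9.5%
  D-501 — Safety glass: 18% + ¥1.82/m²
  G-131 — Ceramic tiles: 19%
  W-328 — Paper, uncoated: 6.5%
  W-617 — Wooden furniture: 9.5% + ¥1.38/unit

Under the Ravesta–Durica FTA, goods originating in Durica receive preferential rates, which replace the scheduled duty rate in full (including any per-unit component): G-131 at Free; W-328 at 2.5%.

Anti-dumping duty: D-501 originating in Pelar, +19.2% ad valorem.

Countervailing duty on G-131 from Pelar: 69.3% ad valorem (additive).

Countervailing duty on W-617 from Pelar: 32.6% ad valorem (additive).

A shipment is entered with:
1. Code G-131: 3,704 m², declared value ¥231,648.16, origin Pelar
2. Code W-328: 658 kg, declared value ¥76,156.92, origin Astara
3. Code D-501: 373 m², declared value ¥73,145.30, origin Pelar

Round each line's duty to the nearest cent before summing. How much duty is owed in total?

¥237,384.44

Line 1 (G-131, Pelar, 3,704 m², ¥231,648.16):
Base rate for G-131 is 19%.
G-131 has an FTA preferential rate, but origin Pelar is not Durica; base rate stands.
Additional duty on G-131 from Pelar: +69.3%. Applied ad valorem rate: 19% + 69.3% = 88.3%.
Duty = ¥231,648.16 × 88.3% = ¥204,545.33.
Line 2 (W-328, Astara, 658 kg, ¥76,156.92):
Base rate for W-328 is 6.5%.
W-328 has an FTA preferential rate, but origin Astara is not Durica; base rate stands.
Duty = ¥76,156.92 × 6.5% = ¥4,950.20.
Line 3 (D-501, Pelar, 373 m², ¥73,145.30):
Base rate for D-501 is 18% + ¥1.82/m².
Additional duty on D-501 from Pelar: +19.2%. Applied ad valorem rate: 18% + 19.2% = 37.2%.
Duty = ¥73,145.30 × 37.2% + 373 × ¥1.82 = ¥27,888.91.
Total = ¥204,545.33 + ¥4,950.20 + ¥27,888.91 = ¥237,384.44.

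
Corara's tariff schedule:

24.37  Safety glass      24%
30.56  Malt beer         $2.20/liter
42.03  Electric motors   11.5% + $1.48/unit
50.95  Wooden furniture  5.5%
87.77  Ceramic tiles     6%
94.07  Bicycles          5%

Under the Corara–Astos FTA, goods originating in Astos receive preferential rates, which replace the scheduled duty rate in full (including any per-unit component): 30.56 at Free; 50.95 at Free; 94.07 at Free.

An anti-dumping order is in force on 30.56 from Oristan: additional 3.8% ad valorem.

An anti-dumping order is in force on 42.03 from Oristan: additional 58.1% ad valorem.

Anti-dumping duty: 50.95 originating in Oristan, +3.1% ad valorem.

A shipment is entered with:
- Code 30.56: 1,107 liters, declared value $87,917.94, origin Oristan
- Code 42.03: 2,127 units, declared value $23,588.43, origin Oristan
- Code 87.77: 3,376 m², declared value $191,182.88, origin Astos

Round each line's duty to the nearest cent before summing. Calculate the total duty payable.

Line 1 (30.56, Oristan, 1,107 liters, $87,917.94):
Base rate for 30.56 is $2.20/liter.
30.56 has an FTA preferential rate, but origin Oristan is not Astos; base rate stands.
Additional duty on 30.56 from Oristan: +3.8% ad valorem. Applied ad valorem rate = 3.8%.
Duty = $87,917.94 × 3.8% + 1,107 × $2.20 = $5,776.28.
Line 2 (42.03, Oristan, 2,127 units, $23,588.43):
Base rate for 42.03 is 11.5% + $1.48/unit.
Additional duty on 42.03 from Oristan: +58.1%. Applied ad valorem rate: 11.5% + 58.1% = 69.6%.
Duty = $23,588.43 × 69.6% + 2,127 × $1.48 = $19,565.51.
Line 3 (87.77, Astos, 3,376 m², $191,182.88):
Base rate for 87.77 is 6%.
Origin Astos is the FTA partner but 87.77 is not on the preference list; base rate stands.
Duty = $191,182.88 × 6% = $11,470.97.
Total = $5,776.28 + $19,565.51 + $11,470.97 = $36,812.76.

$36,812.76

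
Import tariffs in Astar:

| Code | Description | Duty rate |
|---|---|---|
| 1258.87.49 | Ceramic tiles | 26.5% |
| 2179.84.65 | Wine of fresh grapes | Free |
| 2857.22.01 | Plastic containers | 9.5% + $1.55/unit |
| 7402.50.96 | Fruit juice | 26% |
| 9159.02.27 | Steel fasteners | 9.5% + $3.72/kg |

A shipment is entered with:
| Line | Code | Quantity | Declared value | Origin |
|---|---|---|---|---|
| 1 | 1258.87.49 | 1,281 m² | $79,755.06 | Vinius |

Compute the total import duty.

$21,135.09

Line 1 (1258.87.49, Vinius, 1,281 m², $79,755.06):
Base rate for 1258.87.49 is 26.5%.
Duty = $79,755.06 × 26.5% = $21,135.09.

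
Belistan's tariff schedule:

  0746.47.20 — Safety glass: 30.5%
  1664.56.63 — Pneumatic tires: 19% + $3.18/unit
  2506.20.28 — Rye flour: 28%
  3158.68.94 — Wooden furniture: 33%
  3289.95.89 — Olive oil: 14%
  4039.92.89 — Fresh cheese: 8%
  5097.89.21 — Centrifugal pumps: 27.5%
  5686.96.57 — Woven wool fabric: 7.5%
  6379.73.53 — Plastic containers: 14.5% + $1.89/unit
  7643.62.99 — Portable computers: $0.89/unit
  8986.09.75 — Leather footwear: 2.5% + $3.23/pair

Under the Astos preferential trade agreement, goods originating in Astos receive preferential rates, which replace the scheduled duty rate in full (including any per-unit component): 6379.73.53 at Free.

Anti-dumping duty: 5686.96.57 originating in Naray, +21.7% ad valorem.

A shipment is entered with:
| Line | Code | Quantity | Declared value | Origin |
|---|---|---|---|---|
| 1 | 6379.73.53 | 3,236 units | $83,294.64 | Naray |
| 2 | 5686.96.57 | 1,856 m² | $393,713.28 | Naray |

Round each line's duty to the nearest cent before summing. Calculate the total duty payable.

Line 1 (6379.73.53, Naray, 3,236 units, $83,294.64):
Base rate for 6379.73.53 is 14.5% + $1.89/unit.
6379.73.53 has an FTA preferential rate, but origin Naray is not Astos; base rate stands.
Duty = $83,294.64 × 14.5% + 3,236 × $1.89 = $18,193.76.
Line 2 (5686.96.57, Naray, 1,856 m², $393,713.28):
Base rate for 5686.96.57 is 7.5%.
Additional duty on 5686.96.57 from Naray: +21.7%. Applied ad valorem rate: 7.5% + 21.7% = 29.2%.
Duty = $393,713.28 × 29.2% = $114,964.28.
Total = $18,193.76 + $114,964.28 = $133,158.04.

$133,158.04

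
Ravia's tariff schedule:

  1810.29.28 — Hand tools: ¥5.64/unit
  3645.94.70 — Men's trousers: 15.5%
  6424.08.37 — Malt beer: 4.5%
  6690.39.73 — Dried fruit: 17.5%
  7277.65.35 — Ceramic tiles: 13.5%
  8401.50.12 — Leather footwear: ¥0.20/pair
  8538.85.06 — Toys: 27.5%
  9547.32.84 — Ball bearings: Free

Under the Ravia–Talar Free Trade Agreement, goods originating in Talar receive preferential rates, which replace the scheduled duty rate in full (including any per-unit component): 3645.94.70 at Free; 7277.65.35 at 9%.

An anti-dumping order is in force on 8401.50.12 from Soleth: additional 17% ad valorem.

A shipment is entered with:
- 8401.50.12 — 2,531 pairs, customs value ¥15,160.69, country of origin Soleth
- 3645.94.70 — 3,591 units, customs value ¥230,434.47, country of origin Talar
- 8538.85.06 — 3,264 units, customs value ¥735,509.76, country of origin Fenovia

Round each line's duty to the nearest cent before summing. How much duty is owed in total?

Line 1 (8401.50.12, Soleth, 2,531 pairs, ¥15,160.69):
Base rate for 8401.50.12 is ¥0.20/pair.
Additional duty on 8401.50.12 from Soleth: +17% ad valorem. Applied ad valorem rate = 17%.
Duty = ¥15,160.69 × 17% + 2,531 × ¥0.20 = ¥3,083.52.
Line 2 (3645.94.70, Talar, 3,591 units, ¥230,434.47):
Base rate for 3645.94.70 is 15.5%.
Origin Talar qualifies under the Ravia–Talar agreement and 3645.94.70 is covered: preferential rate Free applies instead.
Duty = ¥230,434.47 × 0% = ¥0.00.
Line 3 (8538.85.06, Fenovia, 3,264 units, ¥735,509.76):
Base rate for 8538.85.06 is 27.5%.
Duty = ¥735,509.76 × 27.5% = ¥202,265.18.
Total = ¥3,083.52 + ¥0.00 + ¥202,265.18 = ¥205,348.70.

¥205,348.70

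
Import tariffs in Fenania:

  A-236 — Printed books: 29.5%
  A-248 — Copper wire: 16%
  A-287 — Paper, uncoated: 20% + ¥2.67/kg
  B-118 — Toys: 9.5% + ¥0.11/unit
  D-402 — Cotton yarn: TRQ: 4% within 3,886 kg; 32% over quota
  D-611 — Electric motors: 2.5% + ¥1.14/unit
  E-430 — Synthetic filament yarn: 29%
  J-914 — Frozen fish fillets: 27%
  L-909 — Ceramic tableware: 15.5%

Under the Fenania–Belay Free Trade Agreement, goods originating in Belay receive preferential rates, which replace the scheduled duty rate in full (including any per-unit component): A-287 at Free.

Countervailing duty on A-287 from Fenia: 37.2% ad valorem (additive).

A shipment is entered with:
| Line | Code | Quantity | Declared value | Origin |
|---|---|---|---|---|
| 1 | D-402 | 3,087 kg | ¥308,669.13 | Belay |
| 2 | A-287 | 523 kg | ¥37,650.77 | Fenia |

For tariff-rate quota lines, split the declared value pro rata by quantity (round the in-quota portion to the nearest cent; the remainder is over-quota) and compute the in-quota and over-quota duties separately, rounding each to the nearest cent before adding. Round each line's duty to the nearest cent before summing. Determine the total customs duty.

¥35,279.42

Line 1 (D-402, Belay, 3,087 kg, ¥308,669.13):
Code D-402 is under a tariff-rate quota (threshold 3,886 kg). Quantity 3,087 kg is within the quota, so the in-quota rate 4% applies to the full value.
Duty = ¥308,669.13 × 4% = ¥12,346.77.
Line 2 (A-287, Fenia, 523 kg, ¥37,650.77):
Base rate for A-287 is 20% + ¥2.67/kg.
A-287 has an FTA preferential rate, but origin Fenia is not Belay; base rate stands.
Additional duty on A-287 from Fenia: +37.2%. Applied ad valorem rate: 20% + 37.2% = 57.2%.
Duty = ¥37,650.77 × 57.2% + 523 × ¥2.67 = ¥22,932.65.
Total = ¥12,346.77 + ¥22,932.65 = ¥35,279.42.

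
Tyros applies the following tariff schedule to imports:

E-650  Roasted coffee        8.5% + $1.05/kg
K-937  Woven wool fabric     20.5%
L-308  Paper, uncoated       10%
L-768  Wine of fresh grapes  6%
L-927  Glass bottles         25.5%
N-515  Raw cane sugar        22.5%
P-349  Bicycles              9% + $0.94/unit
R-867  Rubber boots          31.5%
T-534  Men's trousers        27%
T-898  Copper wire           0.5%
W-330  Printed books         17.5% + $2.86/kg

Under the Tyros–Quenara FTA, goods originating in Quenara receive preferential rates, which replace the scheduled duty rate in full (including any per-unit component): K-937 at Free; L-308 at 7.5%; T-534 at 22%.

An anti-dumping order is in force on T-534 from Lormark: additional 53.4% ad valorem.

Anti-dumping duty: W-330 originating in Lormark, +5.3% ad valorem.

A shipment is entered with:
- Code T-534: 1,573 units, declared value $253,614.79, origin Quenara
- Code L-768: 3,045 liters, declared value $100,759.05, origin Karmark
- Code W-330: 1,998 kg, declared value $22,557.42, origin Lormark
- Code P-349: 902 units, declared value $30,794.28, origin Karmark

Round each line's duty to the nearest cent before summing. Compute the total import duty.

$76,317.53

Line 1 (T-534, Quenara, 1,573 units, $253,614.79):
Base rate for T-534 is 27%.
Origin Quenara qualifies under the Tyros–Quenara agreement and T-534 is covered: preferential rate 22% applies instead.
The additional-duty order on T-534 targets Lormark, not Quenara; it does not apply.
Duty = $253,614.79 × 22% = $55,795.25.
Line 2 (L-768, Karmark, 3,045 liters, $100,759.05):
Base rate for L-768 is 6%.
Duty = $100,759.05 × 6% = $6,045.54.
Line 3 (W-330, Lormark, 1,998 kg, $22,557.42):
Base rate for W-330 is 17.5% + $2.86/kg.
Additional duty on W-330 from Lormark: +5.3%. Applied ad valorem rate: 17.5% + 5.3% = 22.8%.
Duty = $22,557.42 × 22.8% + 1,998 × $2.86 = $10,857.37.
Line 4 (P-349, Karmark, 902 units, $30,794.28):
Base rate for P-349 is 9% + $0.94/unit.
Duty = $30,794.28 × 9% + 902 × $0.94 = $3,619.37.
Total = $55,795.25 + $6,045.54 + $10,857.37 + $3,619.37 = $76,317.53.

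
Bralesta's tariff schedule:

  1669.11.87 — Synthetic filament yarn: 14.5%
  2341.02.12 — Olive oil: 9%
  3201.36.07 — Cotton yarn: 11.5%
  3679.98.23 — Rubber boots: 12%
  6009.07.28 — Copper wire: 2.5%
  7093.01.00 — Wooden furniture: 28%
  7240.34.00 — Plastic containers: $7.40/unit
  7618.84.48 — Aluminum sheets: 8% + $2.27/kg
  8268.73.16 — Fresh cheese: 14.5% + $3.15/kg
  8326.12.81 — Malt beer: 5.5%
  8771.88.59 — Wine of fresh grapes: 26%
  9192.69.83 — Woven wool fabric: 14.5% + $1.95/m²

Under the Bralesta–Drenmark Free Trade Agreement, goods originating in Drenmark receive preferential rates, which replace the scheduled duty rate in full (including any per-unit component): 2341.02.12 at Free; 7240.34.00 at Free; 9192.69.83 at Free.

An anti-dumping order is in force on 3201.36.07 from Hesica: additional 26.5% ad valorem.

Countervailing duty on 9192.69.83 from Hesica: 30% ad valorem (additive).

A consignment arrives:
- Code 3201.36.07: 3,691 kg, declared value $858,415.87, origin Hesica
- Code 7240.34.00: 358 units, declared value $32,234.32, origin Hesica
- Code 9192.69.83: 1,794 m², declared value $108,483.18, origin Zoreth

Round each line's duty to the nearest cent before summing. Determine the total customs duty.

$348,075.59

Line 1 (3201.36.07, Hesica, 3,691 kg, $858,415.87):
Base rate for 3201.36.07 is 11.5%.
Additional duty on 3201.36.07 from Hesica: +26.5%. Applied ad valorem rate: 11.5% + 26.5% = 38%.
Duty = $858,415.87 × 38% = $326,198.03.
Line 2 (7240.34.00, Hesica, 358 units, $32,234.32):
Base rate for 7240.34.00 is $7.40/unit.
7240.34.00 has an FTA preferential rate, but origin Hesica is not Drenmark; base rate stands.
Duty = 358 × $7.40 = $2,649.20.
Line 3 (9192.69.83, Zoreth, 1,794 m², $108,483.18):
Base rate for 9192.69.83 is 14.5% + $1.95/m².
9192.69.83 has an FTA preferential rate, but origin Zoreth is not Drenmark; base rate stands.
The additional-duty order on 9192.69.83 targets Hesica, not Zoreth; it does not apply.
Duty = $108,483.18 × 14.5% + 1,794 × $1.95 = $19,228.36.
Total = $326,198.03 + $2,649.20 + $19,228.36 = $348,075.59.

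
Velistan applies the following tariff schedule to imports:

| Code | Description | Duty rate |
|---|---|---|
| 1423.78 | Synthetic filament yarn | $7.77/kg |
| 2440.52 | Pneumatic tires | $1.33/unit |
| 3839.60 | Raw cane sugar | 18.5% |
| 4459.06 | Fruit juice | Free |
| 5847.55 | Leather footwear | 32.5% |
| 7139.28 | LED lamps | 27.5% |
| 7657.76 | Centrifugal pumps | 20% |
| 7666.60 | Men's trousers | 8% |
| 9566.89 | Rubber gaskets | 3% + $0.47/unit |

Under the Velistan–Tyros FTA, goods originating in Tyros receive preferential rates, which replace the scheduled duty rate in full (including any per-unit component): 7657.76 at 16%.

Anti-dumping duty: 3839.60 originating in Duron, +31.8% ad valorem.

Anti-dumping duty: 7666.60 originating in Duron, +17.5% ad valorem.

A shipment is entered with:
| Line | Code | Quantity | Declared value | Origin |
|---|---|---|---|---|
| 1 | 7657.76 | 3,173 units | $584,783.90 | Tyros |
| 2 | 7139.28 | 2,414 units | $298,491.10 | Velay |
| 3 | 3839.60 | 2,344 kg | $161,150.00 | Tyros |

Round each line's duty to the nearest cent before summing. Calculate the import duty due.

Line 1 (7657.76, Tyros, 3,173 units, $584,783.90):
Base rate for 7657.76 is 20%.
Origin Tyros qualifies under the Velistan–Tyros agreement and 7657.76 is covered: preferential rate 16% applies instead.
Duty = $584,783.90 × 16% = $93,565.42.
Line 2 (7139.28, Velay, 2,414 units, $298,491.10):
Base rate for 7139.28 is 27.5%.
Duty = $298,491.10 × 27.5% = $82,085.05.
Line 3 (3839.60, Tyros, 2,344 kg, $161,150.00):
Base rate for 3839.60 is 18.5%.
Origin Tyros is the FTA partner but 3839.60 is not on the preference list; base rate stands.
The additional-duty order on 3839.60 targets Duron, not Tyros; it does not apply.
Duty = $161,150.00 × 18.5% = $29,812.75.
Total = $93,565.42 + $82,085.05 + $29,812.75 = $205,463.22.

$205,463.22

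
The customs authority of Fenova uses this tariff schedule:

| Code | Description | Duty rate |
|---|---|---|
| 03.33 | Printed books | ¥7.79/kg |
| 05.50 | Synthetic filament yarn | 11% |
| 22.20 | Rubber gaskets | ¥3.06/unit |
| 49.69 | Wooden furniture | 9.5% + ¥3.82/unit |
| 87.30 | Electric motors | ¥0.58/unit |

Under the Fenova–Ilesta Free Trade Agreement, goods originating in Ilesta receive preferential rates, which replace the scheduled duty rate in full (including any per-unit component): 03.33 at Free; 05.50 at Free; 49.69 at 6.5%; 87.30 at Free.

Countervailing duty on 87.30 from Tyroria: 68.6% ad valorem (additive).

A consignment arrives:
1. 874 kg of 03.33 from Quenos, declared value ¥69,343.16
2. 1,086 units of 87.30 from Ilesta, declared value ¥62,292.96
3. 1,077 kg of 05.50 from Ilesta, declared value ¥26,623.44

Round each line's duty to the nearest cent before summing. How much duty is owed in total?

Line 1 (03.33, Quenos, 874 kg, ¥69,343.16):
Base rate for 03.33 is ¥7.79/kg.
03.33 has an FTA preferential rate, but origin Quenos is not Ilesta; base rate stands.
Duty = 874 × ¥7.79 = ¥6,808.46.
Line 2 (87.30, Ilesta, 1,086 units, ¥62,292.96):
Base rate for 87.30 is ¥0.58/unit.
Origin Ilesta qualifies under the Fenova–Ilesta agreement and 87.30 is covered: preferential rate Free applies instead.
The additional-duty order on 87.30 targets Tyroria, not Ilesta; it does not apply.
Duty = ¥62,292.96 × 0% = ¥0.00.
Line 3 (05.50, Ilesta, 1,077 kg, ¥26,623.44):
Base rate for 05.50 is 11%.
Origin Ilesta qualifies under the Fenova–Ilesta agreement and 05.50 is covered: preferential rate Free applies instead.
Duty = ¥26,623.44 × 0% = ¥0.00.
Total = ¥6,808.46 + ¥0.00 + ¥0.00 = ¥6,808.46.

¥6,808.46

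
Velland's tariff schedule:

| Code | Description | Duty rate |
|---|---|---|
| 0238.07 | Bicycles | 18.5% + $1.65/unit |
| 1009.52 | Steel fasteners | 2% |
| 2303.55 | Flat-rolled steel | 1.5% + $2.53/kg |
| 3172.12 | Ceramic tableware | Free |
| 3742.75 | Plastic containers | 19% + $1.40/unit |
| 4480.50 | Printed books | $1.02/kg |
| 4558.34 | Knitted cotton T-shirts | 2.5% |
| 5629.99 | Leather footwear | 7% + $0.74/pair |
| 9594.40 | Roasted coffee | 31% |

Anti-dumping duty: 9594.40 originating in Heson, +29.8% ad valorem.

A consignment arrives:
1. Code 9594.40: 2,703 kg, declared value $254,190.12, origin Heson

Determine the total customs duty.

$154,547.59

Line 1 (9594.40, Heson, 2,703 kg, $254,190.12):
Base rate for 9594.40 is 31%.
Additional duty on 9594.40 from Heson: +29.8%. Applied ad valorem rate: 31% + 29.8% = 60.8%.
Duty = $254,190.12 × 60.8% = $154,547.59.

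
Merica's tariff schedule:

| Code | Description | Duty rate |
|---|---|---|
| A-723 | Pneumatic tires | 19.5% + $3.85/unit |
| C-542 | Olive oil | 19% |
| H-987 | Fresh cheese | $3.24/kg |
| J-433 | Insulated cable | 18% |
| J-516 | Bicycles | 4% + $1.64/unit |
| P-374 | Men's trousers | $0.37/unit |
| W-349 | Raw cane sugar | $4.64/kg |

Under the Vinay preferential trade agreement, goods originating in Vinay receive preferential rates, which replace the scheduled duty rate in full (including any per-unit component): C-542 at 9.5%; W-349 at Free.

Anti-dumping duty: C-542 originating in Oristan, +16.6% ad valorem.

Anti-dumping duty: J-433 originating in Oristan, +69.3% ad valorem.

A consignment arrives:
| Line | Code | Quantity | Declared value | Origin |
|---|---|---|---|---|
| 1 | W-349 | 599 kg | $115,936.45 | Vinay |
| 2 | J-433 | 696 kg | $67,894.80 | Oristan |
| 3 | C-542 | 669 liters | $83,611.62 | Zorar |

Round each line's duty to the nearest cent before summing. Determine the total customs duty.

Line 1 (W-349, Vinay, 599 kg, $115,936.45):
Base rate for W-349 is $4.64/kg.
Origin Vinay qualifies under the Merica–Vinay agreement and W-349 is covered: preferential rate Free applies instead.
Duty = $115,936.45 × 0% = $0.00.
Line 2 (J-433, Oristan, 696 kg, $67,894.80):
Base rate for J-433 is 18%.
Additional duty on J-433 from Oristan: +69.3%. Applied ad valorem rate: 18% + 69.3% = 87.3%.
Duty = $67,894.80 × 87.3% = $59,272.16.
Line 3 (C-542, Zorar, 669 liters, $83,611.62):
Base rate for C-542 is 19%.
C-542 has an FTA preferential rate, but origin Zorar is not Vinay; base rate stands.
The additional-duty order on C-542 targets Oristan, not Zorar; it does not apply.
Duty = $83,611.62 × 19% = $15,886.21.
Total = $0.00 + $59,272.16 + $15,886.21 = $75,158.37.

$75,158.37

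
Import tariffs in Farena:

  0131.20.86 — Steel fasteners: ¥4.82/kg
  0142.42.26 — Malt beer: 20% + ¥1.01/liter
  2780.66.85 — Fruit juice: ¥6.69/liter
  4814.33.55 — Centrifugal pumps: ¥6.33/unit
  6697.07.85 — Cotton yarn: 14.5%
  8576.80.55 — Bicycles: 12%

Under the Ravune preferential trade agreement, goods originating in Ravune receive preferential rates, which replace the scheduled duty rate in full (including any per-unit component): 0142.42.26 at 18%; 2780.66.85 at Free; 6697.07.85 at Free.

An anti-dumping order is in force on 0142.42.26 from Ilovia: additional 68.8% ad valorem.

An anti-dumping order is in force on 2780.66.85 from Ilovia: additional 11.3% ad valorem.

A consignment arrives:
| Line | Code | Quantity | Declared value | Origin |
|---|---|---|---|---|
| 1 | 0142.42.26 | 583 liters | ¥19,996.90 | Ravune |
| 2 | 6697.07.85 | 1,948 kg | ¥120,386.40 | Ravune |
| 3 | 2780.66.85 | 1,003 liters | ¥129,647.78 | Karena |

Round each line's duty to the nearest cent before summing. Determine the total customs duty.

¥10,309.51

Line 1 (0142.42.26, Ravune, 583 liters, ¥19,996.90):
Base rate for 0142.42.26 is 20% + ¥1.01/liter.
Origin Ravune qualifies under the Farena–Ravune agreement and 0142.42.26 is covered: preferential rate 18% applies instead.
The additional-duty order on 0142.42.26 targets Ilovia, not Ravune; it does not apply.
Duty = ¥19,996.90 × 18% = ¥3,599.44.
Line 2 (6697.07.85, Ravune, 1,948 kg, ¥120,386.40):
Base rate for 6697.07.85 is 14.5%.
Origin Ravune qualifies under the Farena–Ravune agreement and 6697.07.85 is covered: preferential rate Free applies instead.
Duty = ¥120,386.40 × 0% = ¥0.00.
Line 3 (2780.66.85, Karena, 1,003 liters, ¥129,647.78):
Base rate for 2780.66.85 is ¥6.69/liter.
2780.66.85 has an FTA preferential rate, but origin Karena is not Ravune; base rate stands.
The additional-duty order on 2780.66.85 targets Ilovia, not Karena; it does not apply.
Duty = 1,003 × ¥6.69 = ¥6,710.07.
Total = ¥3,599.44 + ¥0.00 + ¥6,710.07 = ¥10,309.51.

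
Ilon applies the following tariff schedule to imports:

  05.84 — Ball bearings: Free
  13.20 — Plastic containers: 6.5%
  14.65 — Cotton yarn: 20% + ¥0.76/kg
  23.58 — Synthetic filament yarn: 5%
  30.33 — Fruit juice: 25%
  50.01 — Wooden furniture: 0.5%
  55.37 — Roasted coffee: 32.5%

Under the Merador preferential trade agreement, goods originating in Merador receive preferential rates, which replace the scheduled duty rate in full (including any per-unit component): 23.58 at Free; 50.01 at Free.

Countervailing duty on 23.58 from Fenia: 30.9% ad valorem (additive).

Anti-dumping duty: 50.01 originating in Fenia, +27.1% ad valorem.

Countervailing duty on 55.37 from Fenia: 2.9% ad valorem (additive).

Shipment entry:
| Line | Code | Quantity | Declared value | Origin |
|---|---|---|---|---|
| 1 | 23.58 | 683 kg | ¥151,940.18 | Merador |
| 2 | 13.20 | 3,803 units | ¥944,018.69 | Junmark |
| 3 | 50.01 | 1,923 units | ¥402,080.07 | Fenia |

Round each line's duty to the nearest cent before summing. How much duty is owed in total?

Line 1 (23.58, Merador, 683 kg, ¥151,940.18):
Base rate for 23.58 is 5%.
Origin Merador qualifies under the Ilon–Merador agreement and 23.58 is covered: preferential rate Free applies instead.
The additional-duty order on 23.58 targets Fenia, not Merador; it does not apply.
Duty = ¥151,940.18 × 0% = ¥0.00.
Line 2 (13.20, Junmark, 3,803 units, ¥944,018.69):
Base rate for 13.20 is 6.5%.
Duty = ¥944,018.69 × 6.5% = ¥61,361.21.
Line 3 (50.01, Fenia, 1,923 units, ¥402,080.07):
Base rate for 50.01 is 0.5%.
50.01 has an FTA preferential rate, but origin Fenia is not Merador; base rate stands.
Additional duty on 50.01 from Fenia: +27.1%. Applied ad valorem rate: 0.5% + 27.1% = 27.6%.
Duty = ¥402,080.07 × 27.6% = ¥110,974.10.
Total = ¥0.00 + ¥61,361.21 + ¥110,974.10 = ¥172,335.31.

¥172,335.31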